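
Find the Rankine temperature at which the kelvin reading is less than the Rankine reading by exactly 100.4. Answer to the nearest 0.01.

225.90°R

Let R be the Rankine reading. The kelvin reading is K = 5/9·R.
Require K - R = -100.4: (-4/9)·R = -100.4.
R = (-100.4) / (-4/9) = 225.90.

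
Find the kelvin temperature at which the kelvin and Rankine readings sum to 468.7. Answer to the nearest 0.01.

Let K be the kelvin reading. The Rankine reading is R = 1.8·K.
Require K + R = 468.7: (2.8)·K = 468.7.
K = (468.7) / (2.8) = 167.39.

167.39 K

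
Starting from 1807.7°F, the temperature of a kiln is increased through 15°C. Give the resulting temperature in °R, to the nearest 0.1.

Initial temperature in Celsius: (1807.7 - 32) × 5/9 = 986.5000°C.
Final Celsius temperature: 986.5000 + 15.0000 = 1001.5000°C.
In Rankine: 1001.5000 × 1.8 + 491.67 = 2294.4°R.

2294.4°R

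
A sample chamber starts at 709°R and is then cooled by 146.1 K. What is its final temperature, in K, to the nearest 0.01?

247.79 K

Initial temperature in Celsius: (709 - 491.67) × 5/9 = 120.7389°C.
The 146.1 K change is an interval; Kelvin and Celsius degrees are the same size, so ΔC = -146.1°C.
Final Celsius temperature: 120.7389 - 146.1000 = -25.3611°C.
In kelvin: -25.3611 + 273.15 = 247.79 K.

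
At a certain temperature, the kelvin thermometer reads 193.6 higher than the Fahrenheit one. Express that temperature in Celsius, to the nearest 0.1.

Let x be the Fahrenheit reading; then the kelvin reading is 5/9·x + 255.372.
(5/9·x + 255.372) - x = 193.6  ⇒  (-4/9)·x = -61.7722  ⇒  x = 138.9875°F.
In Celsius: (138.9875 - 32) × 5/9 = 59.4°C.

59.4°C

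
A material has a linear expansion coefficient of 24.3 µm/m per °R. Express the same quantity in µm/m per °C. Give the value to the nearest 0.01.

The quantity depends on a temperature interval, so only the ratio of degree sizes applies; the offset between the scales is irrelevant.
A change of 1°C is a change of 1.8°R, so per °C the value is 24.3 × 1.8 = 43.74.

43.74 µm/m per °C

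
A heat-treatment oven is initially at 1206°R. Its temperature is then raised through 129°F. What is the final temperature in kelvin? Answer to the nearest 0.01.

741.67 K

Initial temperature in Celsius: (1206 - 491.67) × 5/9 = 396.8500°C.
The 129°F change is an interval, so only the factor 5/9 applies: +129 × 5/9 = +71.6667°C.
Final Celsius temperature: 396.8500 + 71.6667 = 468.5167°C.
In kelvin: 468.5167 + 273.15 = 741.67 K.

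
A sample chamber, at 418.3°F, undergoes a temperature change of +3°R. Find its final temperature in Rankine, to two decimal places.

Initial temperature in Celsius: (418.3 - 32) × 5/9 = 214.6111°C.
The 3°R change is an interval, so only the factor 5/9 applies: +3 × 5/9 = +1.6667°C.
Final Celsius temperature: 214.6111 + 1.6667 = 216.2778°C.
In Rankine: 216.2778 × 1.8 + 491.67 = 880.97°R.

880.97°R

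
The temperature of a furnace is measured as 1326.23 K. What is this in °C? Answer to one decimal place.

In Celsius: 1326.23 - 273.15 = 1053.0800°C.

1053.1°C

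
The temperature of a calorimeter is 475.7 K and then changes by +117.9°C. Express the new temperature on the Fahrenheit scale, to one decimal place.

Initial temperature in Celsius: 475.7 - 273.15 = 202.5500°C.
Final Celsius temperature: 202.5500 + 117.9000 = 320.4500°C.
In Fahrenheit: 320.4500 × 1.8 + 32 = 608.8°F.

608.8°F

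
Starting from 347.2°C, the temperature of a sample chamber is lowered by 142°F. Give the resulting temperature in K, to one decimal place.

The 142°F change is an interval, so only the factor 5/9 applies: -142 × 5/9 = -78.8889°C.
Final Celsius temperature: 347.2000 - 78.8889 = 268.3111°C.
In kelvin: 268.3111 + 273.15 = 541.5 K.

541.5 K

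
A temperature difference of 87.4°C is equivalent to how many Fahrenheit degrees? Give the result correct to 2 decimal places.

157.32°F

For a temperature interval the offset drops out; only the factor 1.8 applies.
87.4 × 1.8 = 157.32.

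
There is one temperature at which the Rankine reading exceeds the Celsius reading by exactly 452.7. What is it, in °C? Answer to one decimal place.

Let C be the Celsius reading. The Rankine reading is R = 1.8·C + 491.67.
Require R - C = 452.7: (0.8)·C + 491.67 = 452.7.
C = (452.7 - 491.67) / (0.8) = -48.7.

-48.7°C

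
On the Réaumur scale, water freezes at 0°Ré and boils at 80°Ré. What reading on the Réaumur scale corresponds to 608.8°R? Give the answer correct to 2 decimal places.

First in Celsius: (608.8 - 491.67) × 5/9 = 65.0722°C.
Linearly onto the Réaumur scale: 0 + (65.0722 / 100) × (80 - 0) = 52.06°Ré.

52.06°Ré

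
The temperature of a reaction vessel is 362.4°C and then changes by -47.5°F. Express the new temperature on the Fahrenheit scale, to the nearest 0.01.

The 47.5°F change is an interval, so only the factor 5/9 applies: -47.5 × 5/9 = -26.3889°C.
Final Celsius temperature: 362.4000 - 26.3889 = 336.0111°C.
In Fahrenheit: 336.0111 × 1.8 + 32 = 636.82°F.

636.82°F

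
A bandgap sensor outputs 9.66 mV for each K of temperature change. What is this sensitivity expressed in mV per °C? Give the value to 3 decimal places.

Since only a temperature interval is involved, the additive offset between the scales drops out.
A change of 1°C is a change of 1 K, so per °C the value is 9.66 × 1 = 9.660.

9.660 mV per °C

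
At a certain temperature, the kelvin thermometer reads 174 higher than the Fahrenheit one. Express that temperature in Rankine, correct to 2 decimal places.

Let x be the Fahrenheit reading; then the kelvin reading is 5/9·x + 255.372.
(5/9·x + 255.372) - x = 174  ⇒  (-4/9)·x = -81.3722  ⇒  x = 183.0875°F.
In Celsius: (183.0875 - 32) × 5/9 = 83.9375°C.
In Rankine: 83.9375 × 1.8 + 491.67 = 642.76°R.

642.76°R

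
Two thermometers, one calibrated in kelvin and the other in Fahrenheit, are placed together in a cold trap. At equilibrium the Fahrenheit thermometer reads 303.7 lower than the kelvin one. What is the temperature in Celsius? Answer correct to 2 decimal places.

Let x be the kelvin reading; then the Fahrenheit reading is 1.8·x - 459.67.
(1.8·x - 459.67) - x = -303.7  ⇒  (0.8)·x = 155.97  ⇒  x = 194.9625 K.
In Celsius: 194.9625 - 273.15 = -78.19°C.

-78.19°C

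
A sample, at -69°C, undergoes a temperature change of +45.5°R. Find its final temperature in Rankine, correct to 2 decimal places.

412.97°R

The 45.5°R change is an interval, so only the factor 5/9 applies: +45.5 × 5/9 = +25.2778°C.
Final Celsius temperature: -69.0000 + 25.2778 = -43.7222°C.
In Rankine: -43.7222 × 1.8 + 491.67 = 412.97°R.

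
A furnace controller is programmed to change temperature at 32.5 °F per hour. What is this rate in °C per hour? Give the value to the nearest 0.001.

The quantity depends on a temperature interval, so only the ratio of degree sizes applies; the offset between the scales is irrelevant.
A change of 1°F is a change of 5/9°C, so 32.5 × 5/9 = 18.056.

18.056 °C/hour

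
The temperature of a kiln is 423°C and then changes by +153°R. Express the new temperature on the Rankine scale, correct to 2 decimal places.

1406.07°R

The 153°R change is an interval, so only the factor 5/9 applies: +153 × 5/9 = +85.0000°C.
Final Celsius temperature: 423.0000 + 85.0000 = 508.0000°C.
In Rankine: 508.0000 × 1.8 + 491.67 = 1406.07°R.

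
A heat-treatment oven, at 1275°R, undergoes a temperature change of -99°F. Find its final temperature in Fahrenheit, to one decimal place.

716.3°F

Initial temperature in Celsius: (1275 - 491.67) × 5/9 = 435.1833°C.
The 99°F change is an interval, so only the factor 5/9 applies: -99 × 5/9 = -55.0000°C.
Final Celsius temperature: 435.1833 - 55.0000 = 380.1833°C.
In Fahrenheit: 380.1833 × 1.8 + 32 = 716.3°F.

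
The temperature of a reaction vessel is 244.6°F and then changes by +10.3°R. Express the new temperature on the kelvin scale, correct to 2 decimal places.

Initial temperature in Celsius: (244.6 - 32) × 5/9 = 118.1111°C.
The 10.3°R change is an interval, so only the factor 5/9 applies: +10.3 × 5/9 = +5.7222°C.
Final Celsius temperature: 118.1111 + 5.7222 = 123.8333°C.
In kelvin: 123.8333 + 273.15 = 396.98 K.

396.98 K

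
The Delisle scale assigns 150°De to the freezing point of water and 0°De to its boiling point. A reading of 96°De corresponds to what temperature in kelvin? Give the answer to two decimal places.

Linear interpolation between the fixed points: C = (96 - 150) × 100 / (0 - 150) = 36.0000°C.
Then 36.0000 + 273.15 = 309.15 K.

309.15 K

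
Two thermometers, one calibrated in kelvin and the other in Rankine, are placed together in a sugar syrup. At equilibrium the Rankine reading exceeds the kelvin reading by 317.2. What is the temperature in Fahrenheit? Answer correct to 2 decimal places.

254.03°F

Let x be the kelvin reading; then the Rankine reading is 1.8·x.
(1.8·x) - x = 317.2  ⇒  (0.8)·x = 317.2  ⇒  x = 396.5000 K.
In Celsius: 396.5 - 273.15 = 123.3500°C.
In Fahrenheit: 123.3500 × 1.8 + 32 = 254.03°F.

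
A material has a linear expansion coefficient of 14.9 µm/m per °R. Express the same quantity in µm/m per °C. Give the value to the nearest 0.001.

Since only a temperature interval is involved, the additive offset between the scales drops out.
A change of 1°C is a change of 1.8°R, so per °C the value is 14.9 × 1.8 = 26.820.

26.820 µm/m per °C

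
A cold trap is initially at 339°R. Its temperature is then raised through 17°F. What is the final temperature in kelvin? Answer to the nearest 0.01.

197.78 K

Initial temperature in Celsius: (339 - 491.67) × 5/9 = -84.8167°C.
The 17°F change is an interval, so only the factor 5/9 applies: +17 × 5/9 = +9.4444°C.
Final Celsius temperature: -84.8167 + 9.4444 = -75.3722°C.
In kelvin: -75.3722 + 273.15 = 197.78 K.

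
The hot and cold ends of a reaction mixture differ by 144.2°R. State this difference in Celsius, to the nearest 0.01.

An interval of 1°R corresponds to 5/9°C.
144.2 × 5/9 = 80.11.

80.11°C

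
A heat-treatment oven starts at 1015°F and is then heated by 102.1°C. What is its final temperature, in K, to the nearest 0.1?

921.4 K

Initial temperature in Celsius: (1015 - 32) × 5/9 = 546.1111°C.
Final Celsius temperature: 546.1111 + 102.1000 = 648.2111°C.
In kelvin: 648.2111 + 273.15 = 921.4 K.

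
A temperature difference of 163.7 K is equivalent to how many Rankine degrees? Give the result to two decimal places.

For a temperature interval the offset drops out; only the factor 1.8 applies.
163.7 × 1.8 = 294.66.

294.66°R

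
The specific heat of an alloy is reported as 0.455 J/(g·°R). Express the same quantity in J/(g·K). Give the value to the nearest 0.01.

The quantity depends on a temperature interval, so only the ratio of degree sizes applies; the offset between the scales is irrelevant.
A change of 1 K is a change of 1.8°R, so per K the value is 0.455 × 1.8 = 0.82.

0.82 J/(g·K)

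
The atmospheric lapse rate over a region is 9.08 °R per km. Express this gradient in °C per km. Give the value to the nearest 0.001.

The quantity depends on a temperature interval, so only the ratio of degree sizes applies; the offset between the scales is irrelevant.
A change of 1°R is a change of 5/9°C, so 9.08 × 5/9 = 5.044.

5.044 °C/km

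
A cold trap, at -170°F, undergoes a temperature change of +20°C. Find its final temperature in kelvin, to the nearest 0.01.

180.93 K

Initial temperature in Celsius: (-170 - 32) × 5/9 = -112.2222°C.
Final Celsius temperature: -112.2222 + 20.0000 = -92.2222°C.
In kelvin: -92.2222 + 273.15 = 180.93 K.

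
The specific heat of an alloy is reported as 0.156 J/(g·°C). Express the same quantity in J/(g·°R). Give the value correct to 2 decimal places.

The quantity depends on a temperature interval, so only the ratio of degree sizes applies; the offset between the scales is irrelevant.
A change of 1°R is a change of 5/9°C, so per °R the value is 0.156 × 5/9 = 0.09.

0.09 J/(g·°R)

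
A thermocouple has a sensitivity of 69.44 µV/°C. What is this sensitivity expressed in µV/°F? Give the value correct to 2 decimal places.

The quantity depends on a temperature interval, so only the ratio of degree sizes applies; the offset between the scales is irrelevant.
A change of 1°F is a change of 5/9°C, so per °F the value is 69.44 × 5/9 = 38.58.

38.58 µV/°F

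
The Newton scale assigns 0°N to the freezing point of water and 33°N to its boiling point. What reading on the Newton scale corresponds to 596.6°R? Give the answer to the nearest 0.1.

First in Celsius: (596.6 - 491.67) × 5/9 = 58.2944°C.
Linearly onto the Newton scale: 0 + (58.2944 / 100) × (33 - 0) = 19.2°N.

19.2°N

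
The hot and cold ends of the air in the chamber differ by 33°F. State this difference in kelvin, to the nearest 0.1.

18.3 K

For a temperature interval the offset drops out; only the factor 5/9 applies.
33 × 5/9 = 18.3.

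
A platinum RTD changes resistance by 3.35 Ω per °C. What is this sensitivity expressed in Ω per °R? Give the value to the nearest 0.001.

1.861 Ω per °R

Since only a temperature interval is involved, the additive offset between the scales drops out.
A change of 1°R is a change of 5/9°C, so per °R the value is 3.35 × 5/9 = 1.861.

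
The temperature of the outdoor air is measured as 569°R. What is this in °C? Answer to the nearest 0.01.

In Celsius: (569 - 491.67) × 5/9 = 42.9611°C.

42.96°C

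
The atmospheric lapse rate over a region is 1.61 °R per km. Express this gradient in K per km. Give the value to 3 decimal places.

0.894 K/km

The quantity depends on a temperature interval, so only the ratio of degree sizes applies; the offset between the scales is irrelevant.
A change of 1°R is a change of 5/9 K, so 1.61 × 5/9 = 0.894.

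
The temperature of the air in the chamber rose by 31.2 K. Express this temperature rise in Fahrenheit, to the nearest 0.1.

An interval of 1 K corresponds to 1.8°F.
31.2 × 1.8 = 56.2.

56.2°F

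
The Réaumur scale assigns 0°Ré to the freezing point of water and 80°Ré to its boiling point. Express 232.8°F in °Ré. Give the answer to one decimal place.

First in Celsius: (232.8 - 32) × 5/9 = 111.5556°C.
Linearly onto the Réaumur scale: 0 + (111.5556 / 100) × (80 - 0) = 89.2°Ré.

89.2°Ré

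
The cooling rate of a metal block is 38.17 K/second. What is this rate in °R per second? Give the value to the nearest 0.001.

68.706 °R/second

The quantity depends on a temperature interval, so only the ratio of degree sizes applies; the offset between the scales is irrelevant.
A change of 1 K is a change of 1.8°R, so 38.17 × 1.8 = 68.706.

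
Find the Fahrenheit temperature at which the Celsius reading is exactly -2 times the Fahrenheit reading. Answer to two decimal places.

6.96°F

Let F be the Fahrenheit reading. The Celsius reading is C = 5/9·F - 17.7778.
Require C = -2·F: 5/9·F - 17.7778 = -2·F.
(23/9)·F = 17.7778  ⇒  F = 6.96.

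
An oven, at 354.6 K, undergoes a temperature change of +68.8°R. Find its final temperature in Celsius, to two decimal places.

119.67°C

Initial temperature in Celsius: 354.6 - 273.15 = 81.4500°C.
The 68.8°R change is an interval, so only the factor 5/9 applies: +68.8 × 5/9 = +38.2222°C.
Final Celsius temperature: 81.4500 + 38.2222 = 119.6722°C.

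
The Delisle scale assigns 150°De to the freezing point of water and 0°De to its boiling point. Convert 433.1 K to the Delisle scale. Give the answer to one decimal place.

-89.9°De

First in Celsius: 433.1 - 273.15 = 159.9500°C.
Linearly onto the Delisle scale: 150 + (159.9500 / 100) × (0 - 150) = -89.9°De.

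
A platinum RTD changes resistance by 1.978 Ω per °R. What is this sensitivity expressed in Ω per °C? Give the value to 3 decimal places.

The quantity depends on a temperature interval, so only the ratio of degree sizes applies; the offset between the scales is irrelevant.
A change of 1°C is a change of 1.8°R, so per °C the value is 1.978 × 1.8 = 3.560.

3.560 Ω per °C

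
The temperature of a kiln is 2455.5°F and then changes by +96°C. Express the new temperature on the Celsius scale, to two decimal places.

1442.39°C

Initial temperature in Celsius: (2455.5 - 32) × 5/9 = 1346.3889°C.
Final Celsius temperature: 1346.3889 + 96.0000 = 1442.3889°C.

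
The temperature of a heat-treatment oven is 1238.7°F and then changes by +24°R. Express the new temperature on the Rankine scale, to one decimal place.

1722.4°R

Initial temperature in Celsius: (1238.7 - 32) × 5/9 = 670.3889°C.
The 24°R change is an interval, so only the factor 5/9 applies: +24 × 5/9 = +13.3333°C.
Final Celsius temperature: 670.3889 + 13.3333 = 683.7222°C.
In Rankine: 683.7222 × 1.8 + 491.67 = 1722.4°R.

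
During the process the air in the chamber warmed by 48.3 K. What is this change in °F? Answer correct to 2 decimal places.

For a temperature interval the offset drops out; only the factor 1.8 applies.
48.3 × 1.8 = 86.94.

86.94°F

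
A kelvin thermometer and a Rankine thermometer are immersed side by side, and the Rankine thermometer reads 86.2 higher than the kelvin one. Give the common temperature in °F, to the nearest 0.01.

-265.72°F

Let x be the kelvin reading; then the Rankine reading is 1.8·x.
(1.8·x) - x = 86.2  ⇒  (0.8)·x = 86.2  ⇒  x = 107.7500 K.
In Celsius: 107.75 - 273.15 = -165.4000°C.
In Fahrenheit: -165.4000 × 1.8 + 32 = -265.72°F.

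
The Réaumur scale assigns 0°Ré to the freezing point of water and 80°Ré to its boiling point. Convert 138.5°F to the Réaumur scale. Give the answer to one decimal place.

47.3°Ré

First in Celsius: (138.5 - 32) × 5/9 = 59.1667°C.
Linearly onto the Réaumur scale: 0 + (59.1667 / 100) × (80 - 0) = 47.3°Ré.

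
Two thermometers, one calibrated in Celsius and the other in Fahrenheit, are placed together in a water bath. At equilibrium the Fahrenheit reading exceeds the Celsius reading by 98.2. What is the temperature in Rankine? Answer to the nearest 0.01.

640.62°R

Let x be the Celsius reading; then the Fahrenheit reading is 1.8·x + 32.
(1.8·x + 32) - x = 98.2  ⇒  (0.8)·x = 66.2  ⇒  x = 82.7500°C.
In Rankine: 82.7500 × 1.8 + 491.67 = 640.62°R.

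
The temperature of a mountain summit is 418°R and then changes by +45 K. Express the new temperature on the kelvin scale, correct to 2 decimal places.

277.22 K

Initial temperature in Celsius: (418 - 491.67) × 5/9 = -40.9278°C.
The 45 K change is an interval; Kelvin and Celsius degrees are the same size, so ΔC = +45°C.
Final Celsius temperature: -40.9278 + 45.0000 = 4.0722°C.
In kelvin: 4.0722 + 273.15 = 277.22 K.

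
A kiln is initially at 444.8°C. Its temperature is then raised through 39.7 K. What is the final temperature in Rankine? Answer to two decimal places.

1363.77°R

The 39.7 K change is an interval; Kelvin and Celsius degrees are the same size, so ΔC = +39.7°C.
Final Celsius temperature: 444.8000 + 39.7000 = 484.5000°C.
In Rankine: 484.5000 × 1.8 + 491.67 = 1363.77°R.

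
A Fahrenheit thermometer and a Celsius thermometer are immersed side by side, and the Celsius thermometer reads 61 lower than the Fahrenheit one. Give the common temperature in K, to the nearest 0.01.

Let x be the Fahrenheit reading; then the Celsius reading is 5/9·x - 17.7778.
(5/9·x - 17.7778) - x = -61  ⇒  (-4/9)·x = -43.2222  ⇒  x = 97.2500°F.
In Celsius: (97.25 - 32) × 5/9 = 36.2500°C.
In kelvin: 36.2500 + 273.15 = 309.40 K.

309.40 K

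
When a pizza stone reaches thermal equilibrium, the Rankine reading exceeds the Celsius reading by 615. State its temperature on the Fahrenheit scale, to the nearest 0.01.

Let x be the Celsius reading; then the Rankine reading is 1.8·x + 491.67.
(1.8·x + 491.67) - x = 615  ⇒  (0.8)·x = 123.33  ⇒  x = 154.1625°C.
In Fahrenheit: 154.1625 × 1.8 + 32 = 309.49°F.

309.49°F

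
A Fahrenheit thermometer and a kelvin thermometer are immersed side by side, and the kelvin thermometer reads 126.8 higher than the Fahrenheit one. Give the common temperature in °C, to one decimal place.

Let x be the Fahrenheit reading; then the kelvin reading is 5/9·x + 255.372.
(5/9·x + 255.372) - x = 126.8  ⇒  (-4/9)·x = -128.572  ⇒  x = 289.2875°F.
In Celsius: (289.2875 - 32) × 5/9 = 142.9°C.

142.9°C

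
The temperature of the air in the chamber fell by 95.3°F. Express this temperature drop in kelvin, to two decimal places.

Only the scale ratio 5/9 matters for a change in temperature.
95.3 × 5/9 = 52.94.

52.94 K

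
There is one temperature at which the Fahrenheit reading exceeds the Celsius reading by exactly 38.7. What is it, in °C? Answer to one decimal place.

Let C be the Celsius reading. The Fahrenheit reading is F = 1.8·C + 32.
Require F - C = 38.7: (0.8)·C + 32 = 38.7.
C = (38.7 - 32) / (0.8) = 8.4.

8.4°C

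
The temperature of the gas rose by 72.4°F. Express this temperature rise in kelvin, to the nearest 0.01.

40.22 K

For a temperature interval the offset drops out; only the factor 5/9 applies.
72.4 × 5/9 = 40.22.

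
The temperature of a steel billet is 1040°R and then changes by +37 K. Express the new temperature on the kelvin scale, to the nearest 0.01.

614.78 K

Initial temperature in Celsius: (1040 - 491.67) × 5/9 = 304.6278°C.
The 37 K change is an interval; Kelvin and Celsius degrees are the same size, so ΔC = +37°C.
Final Celsius temperature: 304.6278 + 37.0000 = 341.6278°C.
In kelvin: 341.6278 + 273.15 = 614.78 K.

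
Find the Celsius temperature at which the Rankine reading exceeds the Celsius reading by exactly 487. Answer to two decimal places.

Let C be the Celsius reading. The Rankine reading is R = 1.8·C + 491.67.
Require R - C = 487: (0.8)·C + 491.67 = 487.
C = (487 - 491.67) / (0.8) = -5.84.

-5.84°C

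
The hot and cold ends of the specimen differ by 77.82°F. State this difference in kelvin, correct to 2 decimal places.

For a temperature interval the offset drops out; only the factor 5/9 applies.
77.82 × 5/9 = 43.23.

43.23 K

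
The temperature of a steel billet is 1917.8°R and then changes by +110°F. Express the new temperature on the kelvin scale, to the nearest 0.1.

1126.6 K

Initial temperature in Celsius: (1917.8 - 491.67) × 5/9 = 792.2944°C.
The 110°F change is an interval, so only the factor 5/9 applies: +110 × 5/9 = +61.1111°C.
Final Celsius temperature: 792.2944 + 61.1111 = 853.4056°C.
In kelvin: 853.4056 + 273.15 = 1126.6 K.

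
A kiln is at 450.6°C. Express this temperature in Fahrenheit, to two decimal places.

843.08°F

In Fahrenheit: 450.6000 × 1.8 + 32 = 843.08°F.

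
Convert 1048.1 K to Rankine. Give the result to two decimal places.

1886.58°R

In Celsius: 1048.1 - 273.15 = 774.9500°C.
In Rankine: 774.9500 × 1.8 + 491.67 = 1886.58°R.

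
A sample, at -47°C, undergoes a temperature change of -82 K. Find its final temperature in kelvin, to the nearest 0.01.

144.15 K

The 82 K change is an interval; Kelvin and Celsius degrees are the same size, so ΔC = -82°C.
Final Celsius temperature: -47.0000 - 82.0000 = -129.0000°C.
In kelvin: -129.0000 + 273.15 = 144.15 K.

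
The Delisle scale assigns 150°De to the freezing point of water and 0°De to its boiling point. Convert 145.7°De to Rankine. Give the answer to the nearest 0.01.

Linear interpolation between the fixed points: C = (145.7 - 150) × 100 / (0 - 150) = 2.8667°C.
Then 2.8667 × 1.8 + 491.67 = 496.83°R.

496.83°R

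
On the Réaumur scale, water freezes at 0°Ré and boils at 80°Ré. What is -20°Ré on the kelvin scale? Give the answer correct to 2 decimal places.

Linear interpolation between the fixed points: C = (-20 - 0) × 100 / (80 - 0) = -25.0000°C.
Then -25.0000 + 273.15 = 248.15 K.

248.15 K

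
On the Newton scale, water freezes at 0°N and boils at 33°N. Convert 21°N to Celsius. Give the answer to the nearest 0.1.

63.6°C

Linear interpolation between the fixed points: C = (21 - 0) × 100 / (33 - 0) = 63.6364°C.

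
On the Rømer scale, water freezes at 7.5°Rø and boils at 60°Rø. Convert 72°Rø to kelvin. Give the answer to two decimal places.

396.01 K

Linear interpolation between the fixed points: C = (72 - 7.5) × 100 / (60 - 7.5) = 122.8571°C.
Then 122.8571 + 273.15 = 396.01 K.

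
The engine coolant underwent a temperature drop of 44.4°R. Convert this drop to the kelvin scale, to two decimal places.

For a temperature interval the offset drops out; only the factor 5/9 applies.
44.4 × 5/9 = 24.67.

24.67 K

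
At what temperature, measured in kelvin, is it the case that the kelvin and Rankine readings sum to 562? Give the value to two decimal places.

200.71 K

Let K be the kelvin reading. The Rankine reading is R = 1.8·K.
Require K + R = 562: (2.8)·K = 562.
K = (562) / (2.8) = 200.71.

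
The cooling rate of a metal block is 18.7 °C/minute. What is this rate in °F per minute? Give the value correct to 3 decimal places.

Since only a temperature interval is involved, the additive offset between the scales drops out.
A change of 1°C is a change of 1.8°F, so 18.7 × 1.8 = 33.660.

33.660 °F/minute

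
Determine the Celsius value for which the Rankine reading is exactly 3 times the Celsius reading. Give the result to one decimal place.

409.7°C

Let C be the Celsius reading. The Rankine reading is R = 1.8·C + 491.67.
Require R = 3·C: 1.8·C + 491.67 = 3·C.
(-1.2)·C = -491.67  ⇒  C = 409.7.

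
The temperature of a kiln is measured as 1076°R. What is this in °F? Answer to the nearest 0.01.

In Celsius: (1076 - 491.67) × 5/9 = 324.6278°C.
In Fahrenheit: 324.6278 × 1.8 + 32 = 616.33°F.

616.33°F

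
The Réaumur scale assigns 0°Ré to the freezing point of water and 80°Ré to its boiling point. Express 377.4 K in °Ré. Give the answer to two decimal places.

First in Celsius: 377.4 - 273.15 = 104.2500°C.
Linearly onto the Réaumur scale: 0 + (104.2500 / 100) × (80 - 0) = 83.40°Ré.

83.40°Ré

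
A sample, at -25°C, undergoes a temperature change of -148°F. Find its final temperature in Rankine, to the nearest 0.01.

The 148°F change is an interval, so only the factor 5/9 applies: -148 × 5/9 = -82.2222°C.
Final Celsius temperature: -25.0000 - 82.2222 = -107.2222°C.
In Rankine: -107.2222 × 1.8 + 491.67 = 298.67°R.

298.67°R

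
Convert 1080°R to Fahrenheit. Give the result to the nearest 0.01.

In Celsius: (1080 - 491.67) × 5/9 = 326.8500°C.
In Fahrenheit: 326.8500 × 1.8 + 32 = 620.33°F.

620.33°F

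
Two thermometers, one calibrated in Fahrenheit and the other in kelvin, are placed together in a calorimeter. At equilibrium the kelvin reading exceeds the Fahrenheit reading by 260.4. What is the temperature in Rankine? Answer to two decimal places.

Let x be the Fahrenheit reading; then the kelvin reading is 5/9·x + 255.372.
(5/9·x + 255.372) - x = 260.4  ⇒  (-4/9)·x = 5.02778  ⇒  x = -11.3125°F.
In Celsius: (-11.3125 - 32) × 5/9 = -24.0625°C.
In Rankine: -24.0625 × 1.8 + 491.67 = 448.36°R.

448.36°R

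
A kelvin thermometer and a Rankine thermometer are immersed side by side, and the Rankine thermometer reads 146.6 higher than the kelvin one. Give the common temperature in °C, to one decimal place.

-89.9°C

Let x be the kelvin reading; then the Rankine reading is 1.8·x.
(1.8·x) - x = 146.6  ⇒  (0.8)·x = 146.6  ⇒  x = 183.2500 K.
In Celsius: 183.25 - 273.15 = -89.9°C.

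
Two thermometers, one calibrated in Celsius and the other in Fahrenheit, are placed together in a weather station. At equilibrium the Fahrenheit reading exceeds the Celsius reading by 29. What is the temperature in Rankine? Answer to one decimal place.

484.9°R

Let x be the Celsius reading; then the Fahrenheit reading is 1.8·x + 32.
(1.8·x + 32) - x = 29  ⇒  (0.8)·x = -3  ⇒  x = -3.7500°C.
In Rankine: -3.7500 × 1.8 + 491.67 = 484.9°R.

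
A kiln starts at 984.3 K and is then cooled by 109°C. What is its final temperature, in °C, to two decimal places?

602.15°C

Initial temperature in Celsius: 984.3 - 273.15 = 711.1500°C.
Final Celsius temperature: 711.1500 - 109.0000 = 602.1500°C.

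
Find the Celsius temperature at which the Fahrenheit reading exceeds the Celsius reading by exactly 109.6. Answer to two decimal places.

Let C be the Celsius reading. The Fahrenheit reading is F = 1.8·C + 32.
Require F - C = 109.6: (0.8)·C + 32 = 109.6.
C = (109.6 - 32) / (0.8) = 97.00.

97.00°C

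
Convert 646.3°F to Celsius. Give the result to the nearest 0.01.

341.28°C

In Celsius: (646.3 - 32) × 5/9 = 341.2778°C.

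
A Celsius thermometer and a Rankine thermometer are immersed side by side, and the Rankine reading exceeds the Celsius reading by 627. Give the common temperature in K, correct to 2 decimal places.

442.31 K

Let x be the Celsius reading; then the Rankine reading is 1.8·x + 491.67.
(1.8·x + 491.67) - x = 627  ⇒  (0.8)·x = 135.33  ⇒  x = 169.1625°C.
In kelvin: 169.1625 + 273.15 = 442.31 K.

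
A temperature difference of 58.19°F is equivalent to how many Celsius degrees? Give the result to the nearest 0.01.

Only the scale ratio 5/9 matters for a change in temperature.
58.19 × 5/9 = 32.33.

32.33°C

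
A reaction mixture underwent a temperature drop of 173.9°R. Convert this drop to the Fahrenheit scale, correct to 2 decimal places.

173.90°F

Rankine and Fahrenheit degrees are the same size, so the interval is unchanged: 173.90.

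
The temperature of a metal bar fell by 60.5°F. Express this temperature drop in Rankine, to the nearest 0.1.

Fahrenheit and Rankine degrees are the same size, so the interval is unchanged: 60.5.

60.5°R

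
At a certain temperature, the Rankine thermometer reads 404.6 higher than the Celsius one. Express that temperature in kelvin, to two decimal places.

164.31 K

Let x be the Celsius reading; then the Rankine reading is 1.8·x + 491.67.
(1.8·x + 491.67) - x = 404.6  ⇒  (0.8)·x = -87.07  ⇒  x = -108.8375°C.
In kelvin: -108.8375 + 273.15 = 164.31 K.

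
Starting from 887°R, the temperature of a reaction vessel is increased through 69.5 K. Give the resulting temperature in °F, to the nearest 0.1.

Initial temperature in Celsius: (887 - 491.67) × 5/9 = 219.6278°C.
The 69.5 K change is an interval; Kelvin and Celsius degrees are the same size, so ΔC = +69.5°C.
Final Celsius temperature: 219.6278 + 69.5000 = 289.1278°C.
In Fahrenheit: 289.1278 × 1.8 + 32 = 552.4°F.

552.4°F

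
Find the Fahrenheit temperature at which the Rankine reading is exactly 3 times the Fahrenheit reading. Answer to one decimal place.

229.8°F

Let F be the Fahrenheit reading. The Rankine reading is R = 1·F + 459.67.
Require R = 3·F: 1·F + 459.67 = 3·F.
(-2)·F = -459.67  ⇒  F = 229.8.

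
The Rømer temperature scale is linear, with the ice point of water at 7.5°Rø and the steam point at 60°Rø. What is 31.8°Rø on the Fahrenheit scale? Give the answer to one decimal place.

115.3°F

Linear interpolation between the fixed points: C = (31.8 - 7.5) × 100 / (60 - 7.5) = 46.2857°C.
Then 46.2857 × 1.8 + 32 = 115.3°F.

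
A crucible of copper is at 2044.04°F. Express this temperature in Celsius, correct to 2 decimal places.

In Celsius: (2044.04 - 32) × 5/9 = 1117.8000°C.

1117.80°C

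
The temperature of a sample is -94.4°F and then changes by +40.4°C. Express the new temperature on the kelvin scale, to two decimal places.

Initial temperature in Celsius: (-94.4 - 32) × 5/9 = -70.2222°C.
Final Celsius temperature: -70.2222 + 40.4000 = -29.8222°C.
In kelvin: -29.8222 + 273.15 = 243.33 K.

243.33 K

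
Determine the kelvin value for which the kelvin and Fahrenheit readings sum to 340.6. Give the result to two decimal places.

Let K be the kelvin reading. The Fahrenheit reading is F = 1.8·K - 459.67.
Require K + F = 340.6: (2.8)·K - 459.67 = 340.6.
K = (340.6 + 459.67) / (2.8) = 285.81.

285.81 K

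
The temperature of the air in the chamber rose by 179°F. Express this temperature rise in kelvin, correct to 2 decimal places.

For a temperature interval the offset drops out; only the factor 5/9 applies.
179 × 5/9 = 99.44.

99.44 K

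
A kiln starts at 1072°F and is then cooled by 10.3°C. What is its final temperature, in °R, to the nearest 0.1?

1513.1°R

Initial temperature in Celsius: (1072 - 32) × 5/9 = 577.7778°C.
Final Celsius temperature: 577.7778 - 10.3000 = 567.4778°C.
In Rankine: 567.4778 × 1.8 + 491.67 = 1513.1°R.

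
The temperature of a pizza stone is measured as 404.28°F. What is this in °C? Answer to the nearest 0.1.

In Celsius: (404.28 - 32) × 5/9 = 206.8222°C.

206.8°C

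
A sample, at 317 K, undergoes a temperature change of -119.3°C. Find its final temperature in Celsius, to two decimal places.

Initial temperature in Celsius: 317 - 273.15 = 43.8500°C.
Final Celsius temperature: 43.8500 - 119.3000 = -75.4500°C.

-75.45°C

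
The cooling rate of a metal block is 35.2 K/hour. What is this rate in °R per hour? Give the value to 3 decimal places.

63.360 °R/hour

The quantity depends on a temperature interval, so only the ratio of degree sizes applies; the offset between the scales is irrelevant.
A change of 1 K is a change of 1.8°R, so 35.2 × 1.8 = 63.360.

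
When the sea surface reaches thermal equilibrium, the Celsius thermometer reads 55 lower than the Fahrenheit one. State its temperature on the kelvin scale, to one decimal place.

Let x be the Fahrenheit reading; then the Celsius reading is 5/9·x - 17.7778.
(5/9·x - 17.7778) - x = -55  ⇒  (-4/9)·x = -37.2222  ⇒  x = 83.7500°F.
In Celsius: (83.75 - 32) × 5/9 = 28.7500°C.
In kelvin: 28.7500 + 273.15 = 301.9 K.

301.9 K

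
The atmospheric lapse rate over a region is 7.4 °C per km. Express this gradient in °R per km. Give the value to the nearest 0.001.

13.320 °R/km

The quantity depends on a temperature interval, so only the ratio of degree sizes applies; the offset between the scales is irrelevant.
A change of 1°C is a change of 1.8°R, so 7.4 × 1.8 = 13.320.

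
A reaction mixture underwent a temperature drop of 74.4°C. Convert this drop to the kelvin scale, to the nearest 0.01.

Celsius and kelvin degrees are the same size, so the interval is unchanged: 74.40.

74.40 K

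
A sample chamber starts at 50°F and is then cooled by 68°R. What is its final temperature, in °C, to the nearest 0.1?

Initial temperature in Celsius: (50 - 32) × 5/9 = 10.0000°C.
The 68°R change is an interval, so only the factor 5/9 applies: -68 × 5/9 = -37.7778°C.
Final Celsius temperature: 10.0000 - 37.7778 = -27.7778°C.

-27.8°C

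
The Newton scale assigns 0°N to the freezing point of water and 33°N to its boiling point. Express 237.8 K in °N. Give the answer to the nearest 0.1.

-11.7°N

First in Celsius: 237.8 - 273.15 = -35.3500°C.
Linearly onto the Newton scale: 0 + (-35.3500 / 100) × (33 - 0) = -11.7°N.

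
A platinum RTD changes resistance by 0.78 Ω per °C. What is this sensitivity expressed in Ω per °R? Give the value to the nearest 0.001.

Since only a temperature interval is involved, the additive offset between the scales drops out.
A change of 1°R is a change of 5/9°C, so per °R the value is 0.78 × 5/9 = 0.433.

0.433 Ω per °R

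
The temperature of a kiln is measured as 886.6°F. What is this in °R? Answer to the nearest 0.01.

1346.27°R

In Celsius: (886.6 - 32) × 5/9 = 474.7778°C.
In Rankine: 474.7778 × 1.8 + 491.67 = 1346.27°R.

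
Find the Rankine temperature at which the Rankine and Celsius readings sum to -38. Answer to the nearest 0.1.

151.2°R

Let R be the Rankine reading. The Celsius reading is C = 5/9·R - 273.15.
Require R + C = -38: (14/9)·R - 273.15 = -38.
R = (-38 + 273.15) / (14/9) = 151.2.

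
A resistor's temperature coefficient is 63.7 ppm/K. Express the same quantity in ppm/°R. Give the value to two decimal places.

Since only a temperature interval is involved, the additive offset between the scales drops out.
A change of 1°R is a change of 5/9 K, so per °R the value is 63.7 × 5/9 = 35.39.

35.39 ppm/°R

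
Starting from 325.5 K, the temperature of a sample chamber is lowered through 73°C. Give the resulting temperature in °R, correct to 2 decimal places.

454.50°R

Initial temperature in Celsius: 325.5 - 273.15 = 52.3500°C.
Final Celsius temperature: 52.3500 - 73.0000 = -20.6500°C.
In Rankine: -20.6500 × 1.8 + 491.67 = 454.50°R.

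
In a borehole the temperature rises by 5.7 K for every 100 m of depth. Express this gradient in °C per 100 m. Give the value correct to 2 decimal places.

5.70 °C/100 m

The quantity depends on a temperature interval, so only the ratio of degree sizes applies; the offset between the scales is irrelevant.
A change of 1 K is a change of 1°C, so 5.7 × 1 = 5.70.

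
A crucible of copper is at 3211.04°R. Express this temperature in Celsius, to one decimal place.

1510.8°C

In Celsius: (3211.04 - 491.67) × 5/9 = 1510.7611°C.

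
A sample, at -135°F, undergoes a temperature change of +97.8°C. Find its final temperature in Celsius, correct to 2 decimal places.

Initial temperature in Celsius: (-135 - 32) × 5/9 = -92.7778°C.
Final Celsius temperature: -92.7778 + 97.8000 = 5.0222°C.

5.02°C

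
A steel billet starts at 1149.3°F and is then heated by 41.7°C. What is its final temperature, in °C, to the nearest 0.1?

Initial temperature in Celsius: (1149.3 - 32) × 5/9 = 620.7222°C.
Final Celsius temperature: 620.7222 + 41.7000 = 662.4222°C.

662.4°C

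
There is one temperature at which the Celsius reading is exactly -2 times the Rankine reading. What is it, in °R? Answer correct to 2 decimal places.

Let R be the Rankine reading. The Celsius reading is C = 5/9·R - 273.15.
Require C = -2·R: 5/9·R - 273.15 = -2·R.
(23/9)·R = 273.15  ⇒  R = 106.88.

106.88°R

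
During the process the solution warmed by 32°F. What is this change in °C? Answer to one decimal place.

Only the scale ratio 5/9 matters for a change in temperature.
32 × 5/9 = 17.8.

17.8°C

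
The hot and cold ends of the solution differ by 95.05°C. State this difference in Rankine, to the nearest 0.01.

171.09°R

An interval of 1°C corresponds to 1.8°R.
95.05 × 1.8 = 171.09.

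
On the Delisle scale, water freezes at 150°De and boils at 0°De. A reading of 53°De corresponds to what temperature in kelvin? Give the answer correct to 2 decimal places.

337.82 K

Linear interpolation between the fixed points: C = (53 - 150) × 100 / (0 - 150) = 64.6667°C.
Then 64.6667 + 273.15 = 337.82 K.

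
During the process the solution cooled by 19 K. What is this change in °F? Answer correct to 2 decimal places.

An interval of 1 K corresponds to 1.8°F.
19 × 1.8 = 34.20.

34.20°F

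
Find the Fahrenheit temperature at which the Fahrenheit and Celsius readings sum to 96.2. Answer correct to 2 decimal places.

73.27°F

Let F be the Fahrenheit reading. The Celsius reading is C = 5/9·F - 17.7778.
Require F + C = 96.2: (14/9)·F - 17.7778 = 96.2.
F = (96.2 + 17.7778) / (14/9) = 73.27.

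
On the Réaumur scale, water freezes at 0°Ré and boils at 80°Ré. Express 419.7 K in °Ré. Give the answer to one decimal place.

First in Celsius: 419.7 - 273.15 = 146.5500°C.
Linearly onto the Réaumur scale: 0 + (146.5500 / 100) × (80 - 0) = 117.2°Ré.

117.2°Ré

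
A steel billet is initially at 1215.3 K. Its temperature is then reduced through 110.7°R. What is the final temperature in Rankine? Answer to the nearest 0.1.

2076.8°R

Initial temperature in Celsius: 1215.3 - 273.15 = 942.1500°C.
The 110.7°R change is an interval, so only the factor 5/9 applies: -110.7 × 5/9 = -61.5000°C.
Final Celsius temperature: 942.1500 - 61.5000 = 880.6500°C.
In Rankine: 880.6500 × 1.8 + 491.67 = 2076.8°R.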